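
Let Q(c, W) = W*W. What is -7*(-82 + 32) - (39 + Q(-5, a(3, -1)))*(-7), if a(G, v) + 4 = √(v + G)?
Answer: 749 - 56*√2 ≈ 669.80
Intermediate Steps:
a(G, v) = -4 + √(G + v) (a(G, v) = -4 + √(v + G) = -4 + √(G + v))
Q(c, W) = W²
-7*(-82 + 32) - (39 + Q(-5, a(3, -1)))*(-7) = -7*(-82 + 32) - (39 + (-4 + √(3 - 1))²)*(-7) = -7*(-50) - (39 + (-4 + √2)²)*(-7) = 350 - (-273 - 7*(-4 + √2)²) = 350 + (273 + 7*(-4 + √2)²) = 623 + 7*(-4 + √2)²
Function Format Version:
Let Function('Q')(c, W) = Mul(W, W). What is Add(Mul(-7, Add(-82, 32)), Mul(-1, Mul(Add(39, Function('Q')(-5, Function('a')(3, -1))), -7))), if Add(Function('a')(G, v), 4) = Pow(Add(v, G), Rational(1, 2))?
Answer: Add(749, Mul(-56, Pow(2, Rational(1, 2)))) ≈ 669.80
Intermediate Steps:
Function('a')(G, v) = Add(-4, Pow(Add(G, v), Rational(1, 2))) (Function('a')(G, v) = Add(-4, Pow(Add(v, G), Rational(1, 2))) = Add(-4, Pow(Add(G, v), Rational(1, 2))))
Function('Q')(c, W) = Pow(W, 2)
Add(Mul(-7, Add(-82, 32)), Mul(-1, Mul(Add(39, Function('Q')(-5, Function('a')(3, -1))), -7))) = Add(Mul(-7, Add(-82, 32)), Mul(-1, Mul(Add(39, Pow(Add(-4, Pow(Add(3, -1), Rational(1, 2))), 2)), -7))) = Add(Mul(-7, -50), Mul(-1, Mul(Add(39, Pow(Add(-4, Pow(2, Rational(1, 2))), 2)), -7))) = Add(350, Mul(-1, Add(-273, Mul(-7, Pow(Add(-4, Pow(2, Rational(1, 2))), 2))))) = Add(350, Add(273, Mul(7, Pow(Add(-4, Pow(2, Rational(1, 2))), 2)))) = Add(623, Mul(7, Pow(Add(-4, Pow(2, Rational(1, 2))), 2)))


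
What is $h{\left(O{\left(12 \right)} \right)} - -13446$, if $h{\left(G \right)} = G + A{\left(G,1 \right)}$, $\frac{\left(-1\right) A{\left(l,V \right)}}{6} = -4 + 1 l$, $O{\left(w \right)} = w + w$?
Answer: $13350$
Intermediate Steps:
$O{\left(w \right)} = 2 w$
$A{\left(l,V \right)} = 24 - 6 l$ ($A{\left(l,V \right)} = - 6 \left(-4 + 1 l\right) = - 6 \left(-4 + l\right) = 24 - 6 l$)
$h{\left(G \right)} = 24 - 5 G$ ($h{\left(G \right)} = G - \left(-24 + 6 G\right) = 24 - 5 G$)
$h{\left(O{\left(12 \right)} \right)} - -13446 = \left(24 - 5 \cdot 2 \cdot 12\right) - -13446 = \left(24 - 120\right) + 13446 = -96 + 13446 = 13350$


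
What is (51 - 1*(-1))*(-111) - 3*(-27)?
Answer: -5691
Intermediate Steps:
(51 - 1*(-1))*(-111) - 3*(-27) = (51 + 1)*(-111) + 81 = 52*(-111) + 81 = -5772 + 81 = -5691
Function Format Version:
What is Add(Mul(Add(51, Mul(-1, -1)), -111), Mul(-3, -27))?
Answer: -5691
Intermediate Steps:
Add(Mul(Add(51, Mul(-1, -1)), -111), Mul(-3, -27)) = Add(Mul(Add(51, 1), -111), 81) = Add(Mul(52, -111), 81) = Add(-5772, 81) = -5691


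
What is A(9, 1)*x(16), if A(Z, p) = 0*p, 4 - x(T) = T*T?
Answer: 0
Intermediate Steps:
x(T) = 4 - T**2 (x(T) = 4 - T*T = 4 - T**2)
A(Z, p) = 0
A(9, 1)*x(16) = 0*(4 - 1*16**2) = 0*(4 - 1*256) = 0*(4 - 256) = 0*(-252) = 0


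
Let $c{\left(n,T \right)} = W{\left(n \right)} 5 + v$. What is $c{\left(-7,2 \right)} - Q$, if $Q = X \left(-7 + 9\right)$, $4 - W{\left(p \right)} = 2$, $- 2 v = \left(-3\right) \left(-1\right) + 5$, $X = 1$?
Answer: $4$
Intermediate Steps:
$v = -4$ ($v = - \frac{\left(-3\right) \left(-1\right) + 5}{2} = - \frac{3 + 5}{2} = \left(- \frac{1}{2}\right) 8 = -4$)
$W{\left(p \right)} = 2$ ($W{\left(p \right)} = 4 - 2 = 2$)
$Q = 2$ ($Q = 1 \left(-7 + 9\right) = 1 \cdot 2 = 2$)
$c{\left(n,T \right)} = 6$ ($c{\left(n,T \right)} = 2 \cdot 5 - 4 = 10 - 4 = 6$)
$c{\left(-7,2 \right)} - Q = 6 - 2 = 4$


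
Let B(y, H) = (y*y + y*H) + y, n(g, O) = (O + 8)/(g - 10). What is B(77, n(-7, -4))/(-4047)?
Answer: -101794/68799 ≈ -1.4796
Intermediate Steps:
n(g, O) = (8 + O)/(-10 + g)
B(y, H) = y + y² + H*y (B(y, H) = (y² + H*y) + y = y + y² + H*y)
B(77, n(-7, -4))/(-4047) = (77*(1 + (8 - 4)/(-10 - 7) + 77))/(-4047) = (77*(1 + 4/(-17) + 77))*(-1/4047) = (77*(1 - 1/17*4 + 77))*(-1/4047) = (77*(1 - 4/17 + 77))*(-1/4047) = (77*(1322/17))*(-1/4047) = (101794/17)*(-1/4047) = -101794/68799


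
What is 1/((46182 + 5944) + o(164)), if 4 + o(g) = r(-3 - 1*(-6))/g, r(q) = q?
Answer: 164/8548011 ≈ 1.9186e-5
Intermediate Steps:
o(g) = -4 + 3/g (o(g) = -4 + (-3 - 1*(-6))/g = -4 + (-3 + 6)/g = -4 + 3/g)
1/((46182 + 5944) + o(164)) = 1/((46182 + 5944) + (-4 + 3/164)) = 1/(52126 + (-4 + 3*(1/164))) = 1/(52126 + (-4 + 3/164)) = 1/(52126 - 653/164) = 1/(8548011/164) = 164/8548011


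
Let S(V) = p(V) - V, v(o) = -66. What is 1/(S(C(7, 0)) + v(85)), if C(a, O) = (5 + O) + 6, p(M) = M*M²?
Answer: 1/1254 ≈ 0.00079745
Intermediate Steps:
p(M) = M³
C(a, O) = 11 + O
S(V) = V³ - V
1/(S(C(7, 0)) + v(85)) = 1/(((11 + 0)³ - (11 + 0)) - 66) = 1/((11³ - 1*11) - 66) = 1/((1331 - 11) - 66) = 1/(1320 - 66) = 1/1254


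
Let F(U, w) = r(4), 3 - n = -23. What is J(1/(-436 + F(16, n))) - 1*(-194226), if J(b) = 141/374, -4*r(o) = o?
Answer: 72640665/374 ≈ 1.9423e+5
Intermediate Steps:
n = 26 (n = 3 - 1*(-23) = 3 + 23 = 26)
r(o) = -o/4
F(U, w) = -1 (F(U, w) = -¼*4 = -1)
J(b) = 141/374 (J(b) = 141*(1/374) = 141/374)
J(1/(-436 + F(16, n))) - 1*(-194226) = 141/374 - 1*(-194226) = 141/374 + 194226 = 72640665/374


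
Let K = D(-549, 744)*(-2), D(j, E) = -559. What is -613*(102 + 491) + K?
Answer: -362391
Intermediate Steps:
K = 1118 (K = -559*(-2) = 1118)
-613*(102 + 491) + K = -613*(102 + 491) + 1118 = -613*593 + 1118 = -363509 + 1118 = -362391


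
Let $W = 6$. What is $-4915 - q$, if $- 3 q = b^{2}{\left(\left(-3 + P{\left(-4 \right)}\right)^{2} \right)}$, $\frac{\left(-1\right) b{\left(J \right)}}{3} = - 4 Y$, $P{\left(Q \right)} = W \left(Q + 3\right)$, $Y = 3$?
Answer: $-4483$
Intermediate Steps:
$P{\left(Q \right)} = 18 + 6 Q$ ($P{\left(Q \right)} = 6 \left(Q + 3\right) = 6 \left(3 + Q\right) = 18 + 6 Q$)
$b{\left(J \right)} = 36$ ($b{\left(J \right)} = - 3 \left(\left(-4\right) 3\right) = \left(-3\right) \left(-12\right) = 36$)
$q = -432$ ($q = - \frac{36^{2}}{3} = \left(- \frac{1}{3}\right) 1296 = -432$)
$-4915 - q = -4915 - -432 = -4915 + 432 = -4483$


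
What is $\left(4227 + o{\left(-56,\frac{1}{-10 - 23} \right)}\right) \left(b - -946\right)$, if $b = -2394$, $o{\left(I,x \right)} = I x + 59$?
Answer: $- \frac{204883312}{33} \approx -6.2086 \cdot 10^{6}$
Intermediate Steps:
$o{\left(I,x \right)} = 59 + I x$
$\left(4227 + o{\left(-56,\frac{1}{-10 - 23} \right)}\right) \left(b - -946\right) = \left(4227 + \left(59 - \frac{56}{-10 - 23}\right)\right) \left(-2394 - -946\right) = \left(4227 + \left(59 - \frac{56}{-33}\right)\right) \left(-2394 + 946\right) = \left(4227 + \left(59 - - \frac{56}{33}\right)\right) \left(-1448\right) = \left(4227 + \left(59 + \frac{56}{33}\right)\right) \left(-1448\right) = \left(4227 + \frac{2003}{33}\right) \left(-1448\right) = \frac{141494}{33} \left(-1448\right) = - \frac{204883312}{33}$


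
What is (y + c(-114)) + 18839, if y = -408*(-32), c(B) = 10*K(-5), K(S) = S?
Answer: 31845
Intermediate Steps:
c(B) = -50 (c(B) = 10*(-5) = -50)
y = 13056
(y + c(-114)) + 18839 = (13056 - 50) + 18839 = 13006 + 18839 = 31845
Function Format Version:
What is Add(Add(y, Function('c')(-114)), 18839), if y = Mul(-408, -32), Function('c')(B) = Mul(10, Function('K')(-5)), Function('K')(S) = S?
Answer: 31845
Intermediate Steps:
Function('c')(B) = -50 (Function('c')(B) = Mul(10, -5) = -50)
y = 13056
Add(Add(y, Function('c')(-114)), 18839) = Add(Add(13056, -50), 18839) = Add(13006, 18839) = 31845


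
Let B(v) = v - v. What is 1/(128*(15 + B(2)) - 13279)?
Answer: -1/11359 ≈ -8.8036e-5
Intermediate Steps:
B(v) = 0
1/(128*(15 + B(2)) - 13279) = 1/(128*(15 + 0) - 13279) = 1/(128*15 - 13279) = 1/(1920 - 13279) = 1/(-11359) = -1/11359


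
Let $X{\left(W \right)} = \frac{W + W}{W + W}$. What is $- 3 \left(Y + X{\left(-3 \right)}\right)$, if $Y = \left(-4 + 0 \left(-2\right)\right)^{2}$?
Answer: $-51$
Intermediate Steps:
$X{\left(W \right)} = 1$ ($X{\left(W \right)} = \frac{2 W}{2 W} = 2 W \frac{1}{2 W} = 1$)
$Y = 16$ ($Y = \left(-4 + 0\right)^{2} = \left(-4\right)^{2} = 16$)
$- 3 \left(Y + X{\left(-3 \right)}\right) = - 3 \left(16 + 1\right) = \left(-3\right) 17 = -51$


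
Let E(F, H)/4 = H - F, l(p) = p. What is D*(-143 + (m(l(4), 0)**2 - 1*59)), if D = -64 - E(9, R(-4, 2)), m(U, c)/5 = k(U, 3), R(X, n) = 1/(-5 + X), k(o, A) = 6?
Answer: -173104/9 ≈ -19234.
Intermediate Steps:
E(F, H) = -4*F + 4*H (E(F, H) = 4*(H - F) = -4*F + 4*H)
m(U, c) = 30 (m(U, c) = 5*6 = 30)
D = -248/9 (D = -64 - (-4*9 + 4/(-5 - 4)) = -64 - (-36 + 4/(-9)) = -64 - (-36 + 4*(-1/9)) = -64 - (-36 - 4/9) = -64 - 1*(-328/9) = -64 + 328/9 = -248/9 ≈ -27.556)
D*(-143 + (m(l(4), 0)**2 - 1*59)) = -248*(-143 + (30**2 - 1*59))/9 = -248*(-143 + (900 - 59))/9 = -248*(-143 + 841)/9 = -248/9*698 = -173104/9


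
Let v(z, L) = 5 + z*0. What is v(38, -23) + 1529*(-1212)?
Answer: -1853143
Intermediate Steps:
v(z, L) = 5 (v(z, L) = 5 + 0 = 5)
v(38, -23) + 1529*(-1212) = 5 + 1529*(-1212) = 5 - 1853148 = -1853143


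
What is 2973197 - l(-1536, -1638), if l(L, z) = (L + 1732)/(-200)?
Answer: 148659899/50 ≈ 2.9732e+6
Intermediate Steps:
l(L, z) = -433/50 - L/200 (l(L, z) = (1732 + L)*(-1/200) = -433/50 - L/200)
2973197 - l(-1536, -1638) = 2973197 - (-433/50 - 1/200*(-1536)) = 2973197 - (-433/50 + 192/25) = 2973197 - 1*(-49/50) = 2973197 + 49/50 = 148659899/50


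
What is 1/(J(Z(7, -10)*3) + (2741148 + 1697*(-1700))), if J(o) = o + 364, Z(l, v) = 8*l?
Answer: -1/143220 ≈ -6.9823e-6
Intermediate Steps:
J(o) = 364 + o
1/(J(Z(7, -10)*3) + (2741148 + 1697*(-1700))) = 1/((364 + (8*7)*3) + (2741148 + 1697*(-1700))) = 1/((364 + 56*3) + (2741148 - 2884900)) = 1/((364 + 168) - 143752) = 1/(532 - 143752) = 1/(-143220) = -1/143220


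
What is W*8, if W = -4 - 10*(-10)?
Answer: 768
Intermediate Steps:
W = 96 (W = -4 + 100 = 96)
W*8 = 96*8 = 768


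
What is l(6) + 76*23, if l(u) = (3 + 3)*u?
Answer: 1784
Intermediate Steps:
l(u) = 6*u
l(6) + 76*23 = 6*6 + 76*23 = 36 + 1748 = 1784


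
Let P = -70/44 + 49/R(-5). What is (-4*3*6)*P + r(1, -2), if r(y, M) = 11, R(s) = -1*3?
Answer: 14317/11 ≈ 1301.5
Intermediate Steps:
R(s) = -3
P = -1183/66 (P = -70/44 + 49/(-3) = -70*1/44 + 49*(-1/3) = -35/22 - 49/3 = -1183/66 ≈ -17.924)
(-4*3*6)*P + r(1, -2) = (-4*3*6)*(-1183/66) + 11 = -12*6*(-1183/66) + 11 = -72*(-1183/66) + 11 = 14196/11 + 11 = 14317/11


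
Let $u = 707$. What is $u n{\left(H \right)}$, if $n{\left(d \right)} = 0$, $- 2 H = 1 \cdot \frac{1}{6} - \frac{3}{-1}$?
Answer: $0$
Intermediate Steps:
$H = - \frac{19}{12}$ ($H = - \frac{1 \cdot \frac{1}{6} - \frac{3}{-1}}{2} = - \frac{1 \cdot \frac{1}{6} - -3}{2} = - \frac{\frac{1}{6} + 3}{2} = \left(- \frac{1}{2}\right) \frac{19}{6} = - \frac{19}{12} \approx -1.5833$)
$u n{\left(H \right)} = 707 \cdot 0 = 0$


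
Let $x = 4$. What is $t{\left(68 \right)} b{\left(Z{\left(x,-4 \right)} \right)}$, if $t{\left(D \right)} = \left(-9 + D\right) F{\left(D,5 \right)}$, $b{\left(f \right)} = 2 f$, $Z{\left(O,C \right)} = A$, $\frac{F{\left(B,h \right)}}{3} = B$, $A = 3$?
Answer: $72216$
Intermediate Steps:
$F{\left(B,h \right)} = 3 B$
$Z{\left(O,C \right)} = 3$
$t{\left(D \right)} = 3 D \left(-9 + D\right)$ ($t{\left(D \right)} = \left(-9 + D\right) 3 D = 3 D \left(-9 + D\right)$)
$t{\left(68 \right)} b{\left(Z{\left(x,-4 \right)} \right)} = 3 \cdot 68 \left(-9 + 68\right) 2 \cdot 3 = 3 \cdot 68 \cdot 59 \cdot 6 = 12036 \cdot 6 = 72216$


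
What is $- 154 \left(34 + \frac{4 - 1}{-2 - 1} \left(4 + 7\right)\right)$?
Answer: $-3542$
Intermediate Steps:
$- 154 \left(34 + \frac{4 - 1}{-2 - 1} \left(4 + 7\right)\right) = - 154 \left(34 + \frac{3}{-3} \cdot 11\right) = - 154 \left(34 + 3 \left(- \frac{1}{3}\right) 11\right) = - 154 \left(34 - 11\right) = \left(-154\right) 23 = -3542$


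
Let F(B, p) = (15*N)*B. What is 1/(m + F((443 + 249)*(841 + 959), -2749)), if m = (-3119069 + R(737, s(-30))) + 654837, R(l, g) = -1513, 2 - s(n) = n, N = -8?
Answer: -1/151937745 ≈ -6.5816e-9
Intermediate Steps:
s(n) = 2 - n
m = -2465745 (m = (-3119069 - 1513) + 654837 = -3120582 + 654837 = -2465745)
F(B, p) = -120*B (F(B, p) = (15*(-8))*B = -120*B)
1/(m + F((443 + 249)*(841 + 959), -2749)) = 1/(-2465745 - 120*(443 + 249)*(841 + 959)) = 1/(-2465745 - 83040*1800) = 1/(-2465745 - 120*1245600) = 1/(-2465745 - 149472000) = 1/(-151937745) = -1/151937745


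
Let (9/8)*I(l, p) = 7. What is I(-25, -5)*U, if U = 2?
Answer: 112/9 ≈ 12.444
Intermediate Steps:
I(l, p) = 56/9 (I(l, p) = (8/9)*7 = 56/9)
I(-25, -5)*U = (56/9)*2 = 112/9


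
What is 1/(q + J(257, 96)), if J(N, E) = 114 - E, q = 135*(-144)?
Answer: -1/19422 ≈ -5.1488e-5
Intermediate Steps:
q = -19440
1/(q + J(257, 96)) = 1/(-19440 + (114 - 1*96)) = 1/(-19440 + (114 - 96)) = 1/(-19440 + 18) = 1/(-19422) = -1/19422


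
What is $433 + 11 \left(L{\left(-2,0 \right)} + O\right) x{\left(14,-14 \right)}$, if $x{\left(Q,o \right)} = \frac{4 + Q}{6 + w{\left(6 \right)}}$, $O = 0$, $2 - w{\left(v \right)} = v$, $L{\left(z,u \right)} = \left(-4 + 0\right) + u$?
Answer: $37$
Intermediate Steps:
$L{\left(z,u \right)} = -4 + u$
$w{\left(v \right)} = 2 - v$
$x{\left(Q,o \right)} = 2 + \frac{Q}{2}$ ($x{\left(Q,o \right)} = \frac{4 + Q}{6 + \left(2 - 6\right)} = \frac{4 + Q}{6 - 4} = \frac{4 + Q}{2} = \left(4 + Q\right) \frac{1}{2} = 2 + \frac{Q}{2}$)
$433 + 11 \left(L{\left(-2,0 \right)} + O\right) x{\left(14,-14 \right)} = 433 + 11 \left(\left(-4 + 0\right) + 0\right) \left(2 + \frac{1}{2} \cdot 14\right) = 433 + 11 \left(-4 + 0\right) \left(2 + 7\right) = 433 + 11 \left(-4\right) 9 = 433 - 396 = 37$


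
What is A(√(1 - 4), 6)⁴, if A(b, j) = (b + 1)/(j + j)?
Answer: (1 + I*√3)⁴/20736 ≈ -0.0003858 - 0.00066823*I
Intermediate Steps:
A(b, j) = (1 + b)/(2*j) (A(b, j) = (1 + b)/((2*j)) = (1 + b)*(1/(2*j)) = (1 + b)/(2*j))
A(√(1 - 4), 6)⁴ = ((½)*(1 + √(1 - 4))/6)⁴ = ((½)*(⅙)*(1 + √(-3)))⁴ = ((½)*(⅙)*(1 + I*√3))⁴ = (1/12 + I*√3/12)⁴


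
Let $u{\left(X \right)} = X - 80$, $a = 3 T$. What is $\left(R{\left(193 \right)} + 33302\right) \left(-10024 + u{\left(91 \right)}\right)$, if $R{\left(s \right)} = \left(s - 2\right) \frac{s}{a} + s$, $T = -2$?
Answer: $- \frac{1643203391}{6} \approx -2.7387 \cdot 10^{8}$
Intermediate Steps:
$a = -6$ ($a = 3 \left(-2\right) = -6$)
$u{\left(X \right)} = -80 + X$
$R{\left(s \right)} = s - \frac{s \left(-2 + s\right)}{6}$ ($R{\left(s \right)} = \left(s - 2\right) \frac{s}{-6} + s = \left(s - 2\right) s \left(- \frac{1}{6}\right) + s = \left(-2 + s\right) \left(- \frac{s}{6}\right) + s = - \frac{s \left(-2 + s\right)}{6} + s = s - \frac{s \left(-2 + s\right)}{6}$)
$\left(R{\left(193 \right)} + 33302\right) \left(-10024 + u{\left(91 \right)}\right) = \left(\frac{1}{6} \cdot 193 \left(8 - 193\right) + 33302\right) \left(-10024 + \left(-80 + 91\right)\right) = \left(\frac{1}{6} \cdot 193 \left(8 - 193\right) + 33302\right) \left(-10024 + 11\right) = \left(\frac{1}{6} \cdot 193 \left(-185\right) + 33302\right) \left(-10013\right) = \left(- \frac{35705}{6} + 33302\right) \left(-10013\right) = \frac{164107}{6} \left(-10013\right) = - \frac{1643203391}{6}$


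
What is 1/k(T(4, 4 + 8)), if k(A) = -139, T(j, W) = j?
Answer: -1/139 ≈ -0.0071942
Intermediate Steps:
1/k(T(4, 4 + 8)) = 1/(-139) = -1/139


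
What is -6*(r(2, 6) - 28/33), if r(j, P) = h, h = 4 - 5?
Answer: 122/11 ≈ 11.091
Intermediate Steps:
h = -1
r(j, P) = -1
-6*(r(2, 6) - 28/33) = -6*(-1 - 28/33) = -6*(-61/33) = 122/11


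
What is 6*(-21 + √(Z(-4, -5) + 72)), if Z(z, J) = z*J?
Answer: -126 + 12*√23 ≈ -68.450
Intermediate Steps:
Z(z, J) = J*z
6*(-21 + √(Z(-4, -5) + 72)) = 6*(-21 + √(-5*(-4) + 72)) = 6*(-21 + √(20 + 72)) = 6*(-21 + √92) = 6*(-21 + 2*√23) = -126 + 12*√23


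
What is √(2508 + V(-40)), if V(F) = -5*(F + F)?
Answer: 2*√727 ≈ 53.926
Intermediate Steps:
V(F) = -10*F
√(2508 + V(-40)) = √(2508 - 10*(-40)) = √(2508 + 400) = √2908 = 2*√727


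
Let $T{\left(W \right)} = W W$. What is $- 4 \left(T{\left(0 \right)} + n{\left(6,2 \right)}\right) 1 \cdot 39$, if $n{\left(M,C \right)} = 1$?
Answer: $-156$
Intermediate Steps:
$T{\left(W \right)} = W^{2}$
$- 4 \left(T{\left(0 \right)} + n{\left(6,2 \right)}\right) 1 \cdot 39 = - 4 \left(0^{2} + 1\right) 1 \cdot 39 = - 4 \left(0 + 1\right) 1 \cdot 39 = - 4 \cdot 1 \cdot 1 \cdot 39 = \left(-4\right) 1 \cdot 39 = \left(-4\right) 39 = -156$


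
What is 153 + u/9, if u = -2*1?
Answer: 1375/9 ≈ 152.78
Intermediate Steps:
u = -2
153 + u/9 = 153 - 2/9 = 1375/9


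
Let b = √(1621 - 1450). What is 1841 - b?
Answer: 1841 - 3*√19 ≈ 1827.9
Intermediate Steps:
b = 3*√19 (b = √171 = 3*√19 ≈ 13.077)
1841 - b = 1841 - 3*√19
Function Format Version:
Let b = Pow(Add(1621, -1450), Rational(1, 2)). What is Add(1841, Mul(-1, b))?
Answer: Add(1841, Mul(-3, Pow(19, Rational(1, 2)))) ≈ 1827.9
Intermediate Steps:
b = Mul(3, Pow(19, Rational(1, 2))) (b = Pow(171, Rational(1, 2)) = Mul(3, Pow(19, Rational(1, 2))) ≈ 13.077)
Add(1841, Mul(-1, b)) = Add(1841, Mul(-1, Mul(3, Pow(19, Rational(1, 2))))) = Add(1841, Mul(-3, Pow(19, Rational(1, 2))))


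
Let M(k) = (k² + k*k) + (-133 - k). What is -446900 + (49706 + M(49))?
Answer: -392574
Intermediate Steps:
M(k) = -133 - k + 2*k² (M(k) = (k² + k²) + (-133 - k) = 2*k² + (-133 - k) = -133 - k + 2*k²)
-446900 + (49706 + M(49)) = -446900 + (49706 + (-133 - 1*49 + 2*49²)) = -446900 + (49706 + (-133 - 49 + 2*2401)) = -446900 + (49706 + (-133 - 49 + 4802)) = -446900 + (49706 + 4620) = -446900 + 54326 = -392574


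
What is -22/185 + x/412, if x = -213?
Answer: -48469/76220 ≈ -0.63591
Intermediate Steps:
-22/185 + x/412 = -22/185 - 213/412 = -48469/76220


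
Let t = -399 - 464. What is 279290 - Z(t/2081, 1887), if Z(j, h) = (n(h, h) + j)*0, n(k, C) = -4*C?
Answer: 279290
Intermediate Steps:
t = -863
Z(j, h) = 0 (Z(j, h) = (-4*h + j)*0 = (j - 4*h)*0 = 0)
279290 - Z(t/2081, 1887) = 279290 - 1*0 = 279290 + 0 = 279290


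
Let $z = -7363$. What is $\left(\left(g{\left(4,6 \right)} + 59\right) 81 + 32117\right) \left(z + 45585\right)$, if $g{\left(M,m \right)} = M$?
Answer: $1422622840$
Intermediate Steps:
$\left(\left(g{\left(4,6 \right)} + 59\right) 81 + 32117\right) \left(z + 45585\right) = \left(\left(4 + 59\right) 81 + 32117\right) \left(-7363 + 45585\right) = \left(63 \cdot 81 + 32117\right) 38222 = \left(5103 + 32117\right) 38222 = 37220 \cdot 38222 = 1422622840$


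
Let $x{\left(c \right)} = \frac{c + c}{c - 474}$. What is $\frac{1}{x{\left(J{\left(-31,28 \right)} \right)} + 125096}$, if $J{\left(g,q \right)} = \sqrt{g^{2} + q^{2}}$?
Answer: $\frac{13943886443}{1744324200177518} + \frac{237 \sqrt{1745}}{872162100088759} \approx 7.9939 \cdot 10^{-6}$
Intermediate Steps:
$x{\left(c \right)} = \frac{2 c}{-474 + c}$
$\frac{1}{x{\left(J{\left(-31,28 \right)} \right)} + 125096} = \frac{1}{\frac{2 \sqrt{\left(-31\right)^{2} + 28^{2}}}{-474 + \sqrt{\left(-31\right)^{2} + 28^{2}}} + 125096} = \frac{1}{\frac{2 \sqrt{961 + 784}}{-474 + \sqrt{961 + 784}} + 125096} = \frac{1}{\frac{2 \sqrt{1745}}{-474 + \sqrt{1745}} + 125096} = \frac{1}{125096 + \frac{2 \sqrt{1745}}{-474 + \sqrt{1745}}}$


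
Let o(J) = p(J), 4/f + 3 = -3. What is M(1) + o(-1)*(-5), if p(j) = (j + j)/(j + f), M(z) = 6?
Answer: 0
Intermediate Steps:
f = -2/3 (f = 4/(-3 - 3) = 4/(-6) = 4*(-1/6) = -2/3 ≈ -0.66667)
p(j) = 2*j/(-2/3 + j) (p(j) = (j + j)/(j - 2/3) = (2*j)/(-2/3 + j) = 2*j/(-2/3 + j))
o(J) = 6*J/(-2 + 3*J)
M(1) + o(-1)*(-5) = 6 + (6*(-1)/(-2 + 3*(-1)))*(-5) = 6 + (6*(-1)/(-2 - 3))*(-5) = 6 + (6*(-1)/(-5))*(-5) = 6 + (6*(-1)*(-1/5))*(-5) = 6 + (6/5)*(-5) = 6 - 6 = 0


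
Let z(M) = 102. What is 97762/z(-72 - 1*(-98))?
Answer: 48881/51 ≈ 958.45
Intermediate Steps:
97762/z(-72 - 1*(-98)) = 97762/102 = 97762*(1/102) = 48881/51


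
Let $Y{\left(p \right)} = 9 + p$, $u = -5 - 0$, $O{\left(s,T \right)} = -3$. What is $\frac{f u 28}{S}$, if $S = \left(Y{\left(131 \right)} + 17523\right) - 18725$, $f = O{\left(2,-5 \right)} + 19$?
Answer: $\frac{1120}{531} \approx 2.1092$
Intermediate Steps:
$u = -5$ ($u = -5 + 0 = -5$)
$f = 16$ ($f = -3 + 19 = 16$)
$S = -1062$ ($S = \left(\left(9 + 131\right) + 17523\right) - 18725 = \left(140 + 17523\right) - 18725 = 17663 - 18725 = -1062$)
$\frac{f u 28}{S} = \frac{16 \left(-5\right) 28}{-1062} = \left(-80\right) 28 \left(- \frac{1}{1062}\right) = \left(-2240\right) \left(- \frac{1}{1062}\right) = \frac{1120}{531}$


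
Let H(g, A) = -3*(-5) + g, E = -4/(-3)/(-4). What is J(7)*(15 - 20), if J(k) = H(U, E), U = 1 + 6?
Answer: -110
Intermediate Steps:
E = -⅓ (E = -4*(-⅓)*(-¼) = (4/3)*(-¼) = -⅓ ≈ -0.33333)
U = 7
H(g, A) = 15 + g
J(k) = 22 (J(k) = 15 + 7 = 22)
J(7)*(15 - 20) = 22*(15 - 20) = 22*(-5) = -110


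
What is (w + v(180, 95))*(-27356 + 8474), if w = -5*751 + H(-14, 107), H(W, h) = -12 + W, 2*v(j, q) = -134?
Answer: 72657936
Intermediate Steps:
v(j, q) = -67 (v(j, q) = (½)*(-134) = -67)
w = -3781 (w = -5*751 + (-12 - 14) = -3755 - 26 = -3781)
(w + v(180, 95))*(-27356 + 8474) = (-3781 - 67)*(-27356 + 8474) = -3848*(-18882) = 72657936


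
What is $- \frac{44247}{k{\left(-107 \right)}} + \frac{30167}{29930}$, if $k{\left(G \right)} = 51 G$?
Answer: $\frac{496311343}{54442670} \approx 9.1162$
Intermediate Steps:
$- \frac{44247}{k{\left(-107 \right)}} + \frac{30167}{29930} = - \frac{44247}{51 \left(-107\right)} + \frac{30167}{29930} = - \frac{44247}{-5457} + 30167 \cdot \frac{1}{29930} = \left(-44247\right) \left(- \frac{1}{5457}\right) + \frac{30167}{29930} = \frac{14749}{1819} + \frac{30167}{29930} = \frac{496311343}{54442670}$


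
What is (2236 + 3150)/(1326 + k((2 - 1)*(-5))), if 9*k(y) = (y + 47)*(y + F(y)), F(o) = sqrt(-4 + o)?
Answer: 15786366/3818557 - 169659*I/3818557 ≈ 4.1341 - 0.04443*I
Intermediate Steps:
k(y) = (47 + y)*(y + sqrt(-4 + y))/9 (k(y) = ((y + 47)*(y + sqrt(-4 + y)))/9 = ((47 + y)*(y + sqrt(-4 + y)))/9 = (47 + y)*(y + sqrt(-4 + y))/9)
(2236 + 3150)/(1326 + k((2 - 1)*(-5))) = (2236 + 3150)/(1326 + (((2 - 1)*(-5))**2/9 + 47*((2 - 1)*(-5))/9 + 47*sqrt(-4 + (2 - 1)*(-5))/9 + ((2 - 1)*(-5))*sqrt(-4 + (2 - 1)*(-5))/9)) = 5386/(1326 + ((1*(-5))**2/9 + 47*(1*(-5))/9 + 47*sqrt(-4 + 1*(-5))/9 + (1*(-5))*sqrt(-4 + 1*(-5))/9)) = 5386/(1326 + ((1/9)*(-5)**2 + (47/9)*(-5) + 47*sqrt(-4 - 5)/9 + (1/9)*(-5)*sqrt(-4 - 5))) = 5386/(1326 + ((1/9)*25 - 235/9 + 47*sqrt(-9)/9 + (1/9)*(-5)*sqrt(-9))) = 5386/(1326 + (25/9 - 235/9 + 47*(3*I)/9 + (1/9)*(-5)*(3*I))) = 5386/(1326 + (25/9 - 235/9 + 47*I/3 - 5*I/3)) = 5386/(1326 + (-70/3 + 14*I)) = 5386/(3908/3 + 14*I) = 5386*(9*(3908/3 - 14*I)/15274228) = 24237*(3908/3 - 14*I)/7637114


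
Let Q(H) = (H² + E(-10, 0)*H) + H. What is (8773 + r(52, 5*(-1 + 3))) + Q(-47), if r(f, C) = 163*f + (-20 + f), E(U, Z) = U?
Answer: 19913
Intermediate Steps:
Q(H) = H² - 9*H (Q(H) = (H² - 10*H) + H = H² - 9*H)
r(f, C) = -20 + 164*f
(8773 + r(52, 5*(-1 + 3))) + Q(-47) = (8773 + (-20 + 164*52)) - 47*(-9 - 47) = (8773 + (-20 + 8528)) - 47*(-56) = (8773 + 8508) + 2632 = 17281 + 2632 = 19913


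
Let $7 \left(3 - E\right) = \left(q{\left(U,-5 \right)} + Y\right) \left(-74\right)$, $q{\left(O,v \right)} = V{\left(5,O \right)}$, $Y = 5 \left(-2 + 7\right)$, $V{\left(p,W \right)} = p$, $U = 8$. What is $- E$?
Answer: $- \frac{2241}{7} \approx -320.14$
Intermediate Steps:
$Y = 25$ ($Y = 5 \cdot 5 = 25$)
$q{\left(O,v \right)} = 5$
$E = \frac{2241}{7}$ ($E = 3 - \frac{\left(5 + 25\right) \left(-74\right)}{7} = 3 - \frac{30 \left(-74\right)}{7} = 3 - - \frac{2220}{7} = 3 + \frac{2220}{7} = \frac{2241}{7} \approx 320.14$)
$- E = \left(-1\right) \frac{2241}{7} = - \frac{2241}{7}$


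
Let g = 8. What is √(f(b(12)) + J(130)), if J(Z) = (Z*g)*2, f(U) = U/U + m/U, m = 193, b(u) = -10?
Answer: √206170/10 ≈ 45.406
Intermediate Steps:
f(U) = 1 + 193/U (f(U) = U/U + 193/U = 1 + 193/U)
J(Z) = 16*Z (J(Z) = (Z*8)*2 = (8*Z)*2 = 16*Z)
√(f(b(12)) + J(130)) = √((193 - 10)/(-10) + 16*130) = √(-⅒*183 + 2080) = √(-183/10 + 2080) = √(20617/10) = √206170/10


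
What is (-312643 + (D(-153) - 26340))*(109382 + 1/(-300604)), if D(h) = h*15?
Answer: -5610724089628553/150302 ≈ -3.7330e+10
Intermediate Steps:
D(h) = 15*h
(-312643 + (D(-153) - 26340))*(109382 + 1/(-300604)) = (-312643 + (15*(-153) - 26340))*(109382 + 1/(-300604)) = (-312643 + (-2295 - 26340))*(109382 - 1/300604) = (-312643 - 28635)*(32880666727/300604) = -341278*32880666727/300604 = -5610724089628553/150302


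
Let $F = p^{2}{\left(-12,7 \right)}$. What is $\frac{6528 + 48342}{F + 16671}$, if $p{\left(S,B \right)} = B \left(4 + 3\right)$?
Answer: $\frac{27435}{9536} \approx 2.877$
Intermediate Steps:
$p{\left(S,B \right)} = 7 B$ ($p{\left(S,B \right)} = B 7 = 7 B$)
$F = 2401$ ($F = \left(7 \cdot 7\right)^{2} = 49^{2} = 2401$)
$\frac{6528 + 48342}{F + 16671} = \frac{6528 + 48342}{2401 + 16671} = \frac{54870}{19072} = 54870 \cdot \frac{1}{19072} = \frac{27435}{9536}$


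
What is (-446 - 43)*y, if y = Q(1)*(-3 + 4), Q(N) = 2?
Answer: -978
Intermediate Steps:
y = 2 (y = 2*(-3 + 4) = 2*1 = 2)
(-446 - 43)*y = (-446 - 43)*2 = -489*2 = -978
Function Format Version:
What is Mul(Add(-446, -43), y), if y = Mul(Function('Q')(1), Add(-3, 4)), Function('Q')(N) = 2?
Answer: -978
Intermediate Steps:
y = 2 (y = Mul(2, Add(-3, 4)) = Mul(2, 1) = 2)
Mul(Add(-446, -43), y) = Mul(Add(-446, -43), 2) = Mul(-489, 2) = -978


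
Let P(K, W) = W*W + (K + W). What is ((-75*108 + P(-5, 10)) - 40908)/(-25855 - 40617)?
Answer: 48903/66472 ≈ 0.73569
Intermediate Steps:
P(K, W) = K + W + W² (P(K, W) = W² + (K + W) = K + W + W²)
((-75*108 + P(-5, 10)) - 40908)/(-25855 - 40617) = ((-75*108 + (-5 + 10 + 10²)) - 40908)/(-25855 - 40617) = ((-8100 + (-5 + 10 + 100)) - 40908)/(-66472) = ((-8100 + 105) - 40908)*(-1/66472) = (-7995 - 40908)*(-1/66472) = -48903*(-1/66472) = 48903/66472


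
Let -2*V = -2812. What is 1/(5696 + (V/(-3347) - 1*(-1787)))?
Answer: 3347/25044195 ≈ 0.00013364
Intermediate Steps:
V = 1406 (V = -½*(-2812) = 1406)
1/(5696 + (V/(-3347) - 1*(-1787))) = 1/(5696 + (1406/(-3347) - 1*(-1787))) = 1/(5696 + (1406*(-1/3347) + 1787)) = 1/(5696 + (-1406/3347 + 1787)) = 1/(5696 + 5979683/3347) = 1/(25044195/3347) = 3347/25044195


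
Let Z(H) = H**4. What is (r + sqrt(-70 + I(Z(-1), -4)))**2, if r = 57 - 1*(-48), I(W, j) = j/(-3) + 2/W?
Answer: 32875/3 + 700*I*sqrt(6) ≈ 10958.0 + 1714.6*I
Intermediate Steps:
I(W, j) = 2/W - j/3 (I(W, j) = j*(-1/3) + 2/W = -j/3 + 2/W = 2/W - j/3)
r = 105 (r = 57 + 48 = 105)
(r + sqrt(-70 + I(Z(-1), -4)))**2 = (105 + sqrt(-70 + (2/((-1)**4) - 1/3*(-4))))**2 = (105 + sqrt(-70 + (2/1 + 4/3)))**2 = (105 + sqrt(-70 + (2*1 + 4/3)))**2 = (105 + sqrt(-70 + (2 + 4/3)))**2 = (105 + sqrt(-70 + 10/3))**2 = (105 + sqrt(-200/3))**2 = (105 + 10*I*sqrt(6)/3)**2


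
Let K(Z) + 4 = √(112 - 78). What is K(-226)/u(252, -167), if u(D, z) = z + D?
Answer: -4/85 + √34/85 ≈ 0.021541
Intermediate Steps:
K(Z) = -4 + √34 (K(Z) = -4 + √(112 - 78) = -4 + √34)
u(D, z) = D + z
K(-226)/u(252, -167) = (-4 + √34)/(252 - 167) = (-4 + √34)/85 = (-4 + √34)*(1/85) = -4/85 + √34/85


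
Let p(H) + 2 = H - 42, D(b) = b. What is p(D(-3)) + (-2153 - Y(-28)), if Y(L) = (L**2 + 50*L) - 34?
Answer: -1550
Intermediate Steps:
p(H) = -44 + H (p(H) = -2 + (H - 42) = -2 + (-42 + H) = -44 + H)
Y(L) = -34 + L**2 + 50*L
p(D(-3)) + (-2153 - Y(-28)) = (-44 - 3) + (-2153 - (-34 + (-28)**2 + 50*(-28))) = -47 + (-2153 - (-34 + 784 - 1400)) = -47 + (-2153 - 1*(-650)) = -47 + (-2153 + 650) = -47 - 1503 = -1550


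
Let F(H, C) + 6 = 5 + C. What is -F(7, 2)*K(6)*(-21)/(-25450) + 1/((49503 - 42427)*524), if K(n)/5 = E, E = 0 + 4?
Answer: -155726063/9436412080 ≈ -0.016503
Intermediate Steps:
E = 4
K(n) = 20 (K(n) = 5*4 = 20)
F(H, C) = -1 + C (F(H, C) = -6 + (5 + C) = -1 + C)
-F(7, 2)*K(6)*(-21)/(-25450) + 1/((49503 - 42427)*524) = -(-1 + 2)*20*(-21)/(-25450) + 1/((49503 - 42427)*524) = -1*20*(-21)*(-1/25450) + (1/524)/7076 = -20*(-21)*(-1/25450) + (1/7076)*(1/524) = -1*(-420)*(-1/25450) + 1/3707824 = 420*(-1/25450) + 1/3707824 = -42/2545 + 1/3707824 = -155726063/9436412080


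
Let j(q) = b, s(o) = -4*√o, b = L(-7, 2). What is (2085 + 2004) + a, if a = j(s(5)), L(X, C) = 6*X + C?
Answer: 4049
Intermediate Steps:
L(X, C) = C + 6*X
b = -40 (b = 2 + 6*(-7) = 2 - 42 = -40)
j(q) = -40
a = -40
(2085 + 2004) + a = (2085 + 2004) - 40 = 4089 - 40 = 4049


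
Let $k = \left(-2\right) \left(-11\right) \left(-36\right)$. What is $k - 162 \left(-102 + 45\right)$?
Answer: $8442$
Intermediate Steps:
$k = -792$ ($k = 22 \left(-36\right) = -792$)
$k - 162 \left(-102 + 45\right) = -792 - 162 \left(-102 + 45\right) = -792 - -9234 = -792 + 9234 = 8442$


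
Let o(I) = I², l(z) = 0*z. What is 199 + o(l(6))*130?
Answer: 199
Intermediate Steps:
l(z) = 0
199 + o(l(6))*130 = 199 + 0²*130 = 199 + 0*130 = 199 + 0 = 199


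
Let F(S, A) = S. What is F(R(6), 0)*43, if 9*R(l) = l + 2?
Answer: 344/9 ≈ 38.222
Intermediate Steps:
R(l) = 2/9 + l/9 (R(l) = (l + 2)/9 = (2 + l)/9 = 2/9 + l/9)
F(R(6), 0)*43 = (2/9 + (⅑)*6)*43 = (2/9 + ⅔)*43 = (8/9)*43 = 344/9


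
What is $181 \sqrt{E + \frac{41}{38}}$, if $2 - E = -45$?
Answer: $\frac{543 \sqrt{7714}}{38} \approx 1255.0$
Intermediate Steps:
$E = 47$ ($E = 2 - -45 = 2 + 45 = 47$)
$181 \sqrt{E + \frac{41}{38}} = 181 \sqrt{47 + \frac{41}{38}} = 181 \sqrt{\frac{1827}{38}} = 181 \frac{3 \sqrt{7714}}{38} = \frac{543 \sqrt{7714}}{38}$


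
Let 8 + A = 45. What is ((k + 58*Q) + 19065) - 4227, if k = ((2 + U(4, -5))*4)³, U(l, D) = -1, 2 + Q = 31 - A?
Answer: 14438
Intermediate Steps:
A = 37 (A = -8 + 45 = 37)
Q = -8 (Q = -2 + (31 - 1*37) = -2 + (31 - 37) = -2 - 6 = -8)
k = 64 (k = ((2 - 1)*4)³ = (1*4)³ = 4³ = 64)
((k + 58*Q) + 19065) - 4227 = ((64 + 58*(-8)) + 19065) - 4227 = ((64 - 464) + 19065) - 4227 = (-400 + 19065) - 4227 = 18665 - 4227 = 14438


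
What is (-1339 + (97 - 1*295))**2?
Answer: 2362369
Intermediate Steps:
(-1339 + (97 - 1*295))**2 = (-1339 + (97 - 295))**2 = (-1339 - 198)**2 = (-1537)**2 = 2362369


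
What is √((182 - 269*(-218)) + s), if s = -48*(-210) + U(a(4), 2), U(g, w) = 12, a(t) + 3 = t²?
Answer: 2*√17229 ≈ 262.52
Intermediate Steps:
a(t) = -3 + t²
s = 10092 (s = -48*(-210) + 12 = 10080 + 12 = 10092)
√((182 - 269*(-218)) + s) = √((182 - 269*(-218)) + 10092) = √((182 + 58642) + 10092) = √(58824 + 10092) = √68916 = 2*√17229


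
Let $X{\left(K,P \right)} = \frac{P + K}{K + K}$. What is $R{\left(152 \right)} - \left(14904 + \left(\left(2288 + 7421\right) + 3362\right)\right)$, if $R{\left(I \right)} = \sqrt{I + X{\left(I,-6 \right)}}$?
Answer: $-27975 + \frac{7 \sqrt{17974}}{76} \approx -27963.0$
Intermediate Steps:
$X{\left(K,P \right)} = \frac{K + P}{2 K}$
$R{\left(I \right)} = \sqrt{I + \frac{-6 + I}{2 I}}$ ($R{\left(I \right)} = \sqrt{I + \frac{I - 6}{2 I}} = \sqrt{I + \frac{-6 + I}{2 I}}$)
$R{\left(152 \right)} - \left(14904 + \left(\left(2288 + 7421\right) + 3362\right)\right) = \frac{\sqrt{2 - \frac{12}{152} + 4 \cdot 152}}{2} - \left(14904 + \left(\left(2288 + 7421\right) + 3362\right)\right) = \frac{\sqrt{2 - \frac{3}{38} + 608}}{2} - \left(14904 + \left(9709 + 3362\right)\right) = \frac{\sqrt{2 - \frac{3}{38} + 608}}{2} - \left(14904 + 13071\right) = \frac{\sqrt{\frac{23177}{38}}}{2} - 27975 = \frac{\frac{7}{38} \sqrt{17974}}{2} - 27975 = \frac{7 \sqrt{17974}}{76} - 27975 = -27975 + \frac{7 \sqrt{17974}}{76}$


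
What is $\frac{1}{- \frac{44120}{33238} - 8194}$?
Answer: $- \frac{16619}{136198146} \approx -0.00012202$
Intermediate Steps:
$\frac{1}{- \frac{44120}{33238} - 8194} = \frac{1}{\left(-44120\right) \frac{1}{33238} - 8194} = \frac{1}{- \frac{22060}{16619} - 8194} = \frac{1}{- \frac{136198146}{16619}} = - \frac{16619}{136198146}$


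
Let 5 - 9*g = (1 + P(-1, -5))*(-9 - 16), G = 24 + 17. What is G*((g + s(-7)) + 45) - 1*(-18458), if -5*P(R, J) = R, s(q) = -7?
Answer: 181579/9 ≈ 20175.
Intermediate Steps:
P(R, J) = -R/5
G = 41
g = 35/9 (g = 5/9 - (1 - ⅕*(-1))*(-9 - 16)/9 = 5/9 - (1 + ⅕)*(-25)/9 = 5/9 - 2*(-25)/15 = 5/9 - ⅑*(-30) = 5/9 + 10/3 = 35/9 ≈ 3.8889)
G*((g + s(-7)) + 45) - 1*(-18458) = 41*((35/9 - 7) + 45) - 1*(-18458) = 41*(-28/9 + 45) + 18458 = 41*(377/9) + 18458 = 15457/9 + 18458 = 181579/9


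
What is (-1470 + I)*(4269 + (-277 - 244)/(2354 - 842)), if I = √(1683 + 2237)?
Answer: -225897245/36 + 6454207*√5/54 ≈ -6.0077e+6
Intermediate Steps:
I = 28*√5 (I = √3920 = 28*√5 ≈ 62.610)
(-1470 + I)*(4269 + (-277 - 244)/(2354 - 842)) = (-1470 + 28*√5)*(4269 + (-277 - 244)/(2354 - 842)) = (-1470 + 28*√5)*(4269 - 521/1512) = (-1470 + 28*√5)*(6454207/1512) = -225897245/36 + 6454207*√5/54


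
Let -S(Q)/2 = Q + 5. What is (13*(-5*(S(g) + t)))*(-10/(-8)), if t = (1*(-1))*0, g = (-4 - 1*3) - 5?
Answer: -2275/2 ≈ -1137.5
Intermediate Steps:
g = -12 (g = (-4 - 3) - 5 = -7 - 5 = -12)
S(Q) = -10 - 2*Q (S(Q) = -2*(Q + 5) = -2*(5 + Q) = -10 - 2*Q)
t = 0 (t = -1*0 = 0)
(13*(-5*(S(g) + t)))*(-10/(-8)) = (13*(-5*((-10 - 2*(-12)) + 0)))*(-10/(-8)) = (13*(-5*((-10 + 24) + 0)))*(-10*(-1/8)) = (13*(-5*(14 + 0)))*(5/4) = (13*(-5*14))*(5/4) = (13*(-70))*(5/4) = -910*5/4 = -2275/2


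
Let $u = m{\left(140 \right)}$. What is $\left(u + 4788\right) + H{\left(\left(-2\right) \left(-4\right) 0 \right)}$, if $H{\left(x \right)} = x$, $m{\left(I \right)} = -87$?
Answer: $4701$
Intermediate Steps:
$u = -87$
$\left(u + 4788\right) + H{\left(\left(-2\right) \left(-4\right) 0 \right)} = \left(-87 + 4788\right) + \left(-2\right) \left(-4\right) 0 = 4701 + 8 \cdot 0 = 4701 + 0 = 4701$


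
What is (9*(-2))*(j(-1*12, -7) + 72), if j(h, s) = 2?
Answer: -1332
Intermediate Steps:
(9*(-2))*(j(-1*12, -7) + 72) = (9*(-2))*(2 + 72) = -18*74 = -1332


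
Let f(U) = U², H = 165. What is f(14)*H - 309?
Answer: 32031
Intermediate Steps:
f(14)*H - 309 = 14²*165 - 309 = 196*165 - 309 = 32340 - 309 = 32031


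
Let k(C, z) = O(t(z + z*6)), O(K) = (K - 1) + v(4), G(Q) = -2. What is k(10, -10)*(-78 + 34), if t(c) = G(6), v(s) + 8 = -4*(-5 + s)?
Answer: 308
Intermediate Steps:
v(s) = 12 - 4*s (v(s) = -8 - 4*(-5 + s) = -8 + (20 - 4*s) = 12 - 4*s)
t(c) = -2
O(K) = -5 + K (O(K) = (K - 1) + (12 - 4*4) = (-1 + K) + (12 - 16) = (-1 + K) - 4 = -5 + K)
k(C, z) = -7 (k(C, z) = -5 - 2 = -7)
k(10, -10)*(-78 + 34) = -7*(-78 + 34) = -7*(-44) = 308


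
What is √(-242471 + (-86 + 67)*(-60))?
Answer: I*√241331 ≈ 491.25*I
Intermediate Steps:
√(-242471 + (-86 + 67)*(-60)) = √(-242471 - 19*(-60)) = √(-242471 + 1140) = √(-241331) = I*√241331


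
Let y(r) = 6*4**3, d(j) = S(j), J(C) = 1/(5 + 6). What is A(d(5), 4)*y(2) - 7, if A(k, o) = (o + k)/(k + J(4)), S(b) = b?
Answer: 4703/7 ≈ 671.86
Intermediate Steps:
J(C) = 1/11
d(j) = j
A(k, o) = (k + o)/(1/11 + k) (A(k, o) = (o + k)/(k + 1/11) = (k + o)/(1/11 + k))
y(r) = 384 (y(r) = 6*64 = 384)
A(d(5), 4)*y(2) - 7 = (11*(5 + 4)/(1 + 11*5))*384 - 7 = (11*9/(1 + 55))*384 - 7 = (11*9/56)*384 - 7 = (11*(1/56)*9)*384 - 7 = (99/56)*384 - 7 = 4752/7 - 7 = 4703/7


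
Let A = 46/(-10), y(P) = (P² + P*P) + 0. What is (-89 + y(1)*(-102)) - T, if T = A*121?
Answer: 1318/5 ≈ 263.60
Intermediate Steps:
y(P) = 2*P² (y(P) = (P² + P²) + 0 = 2*P² + 0 = 2*P²)
A = -23/5 (A = 46*(-⅒) = -23/5 ≈ -4.6000)
T = -2783/5 (T = -23/5*121 = -2783/5 ≈ -556.60)
(-89 + y(1)*(-102)) - T = (-89 + (2*1²)*(-102)) - 1*(-2783/5) = (-89 + (2*1)*(-102)) + 2783/5 = (-89 + 2*(-102)) + 2783/5 = (-89 - 204) + 2783/5 = -293 + 2783/5 = 1318/5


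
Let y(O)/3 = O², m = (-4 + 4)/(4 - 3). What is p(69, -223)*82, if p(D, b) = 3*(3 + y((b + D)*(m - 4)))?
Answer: 280039266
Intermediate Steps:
m = 0 (m = 0/1 = 0*1 = 0)
y(O) = 3*O²
p(D, b) = 9 + 9*(-4*D - 4*b)² (p(D, b) = 3*(3 + 3*((b + D)*(0 - 4))²) = 3*(3 + 3*((D + b)*(-4))²) = 3*(3 + 3*(-4*D - 4*b)²) = 9 + 9*(-4*D - 4*b)²)
p(69, -223)*82 = (9 + 144*(69 - 223)²)*82 = (9 + 144*(-154)²)*82 = (9 + 144*23716)*82 = (9 + 3415104)*82 = 3415113*82 = 280039266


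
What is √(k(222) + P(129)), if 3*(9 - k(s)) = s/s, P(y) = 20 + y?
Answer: √1419/3 ≈ 12.557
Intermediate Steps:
k(s) = 26/3 (k(s) = 9 - s/(3*s) = 9 - ⅓*1 = 9 - ⅓ = 26/3)
√(k(222) + P(129)) = √(26/3 + (20 + 129)) = √(26/3 + 149) = √(473/3) = √1419/3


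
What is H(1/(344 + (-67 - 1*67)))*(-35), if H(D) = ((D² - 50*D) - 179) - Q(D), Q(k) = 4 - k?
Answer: 8080589/1260 ≈ 6413.2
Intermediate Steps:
H(D) = -183 + D² - 49*D (H(D) = ((D² - 50*D) - 179) - (4 - D) = (-179 + D² - 50*D) + (-4 + D) = -183 + D² - 49*D)
H(1/(344 + (-67 - 1*67)))*(-35) = (-183 + (1/(344 + (-67 - 1*67)))² - 49/(344 + (-67 - 1*67)))*(-35) = (-183 + (1/(344 + (-67 - 67)))² - 49/(344 + (-67 - 67)))*(-35) = (-183 + (1/(344 - 134))² - 49/(344 - 134))*(-35) = (-183 + (1/210)² - 49/210)*(-35) = (-183 + (1/210)² - 49*1/210)*(-35) = (-183 + 1/44100 - 7/30)*(-35) = -8080589/44100*(-35) = 8080589/1260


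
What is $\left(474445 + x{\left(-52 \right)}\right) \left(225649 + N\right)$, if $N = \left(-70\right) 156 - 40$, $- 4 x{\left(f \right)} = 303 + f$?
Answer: $\frac{407378603481}{4} \approx 1.0184 \cdot 10^{11}$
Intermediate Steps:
$x{\left(f \right)} = - \frac{303}{4} - \frac{f}{4}$ ($x{\left(f \right)} = - \frac{303 + f}{4} = - \frac{303}{4} - \frac{f}{4}$)
$N = -10960$ ($N = -10920 - 40 = -10960$)
$\left(474445 + x{\left(-52 \right)}\right) \left(225649 + N\right) = \left(474445 - \frac{251}{4}\right) \left(225649 - 10960\right) = \left(474445 + \left(- \frac{303}{4} + 13\right)\right) 214689 = \left(474445 - \frac{251}{4}\right) 214689 = \frac{1897529}{4} \cdot 214689 = \frac{407378603481}{4}$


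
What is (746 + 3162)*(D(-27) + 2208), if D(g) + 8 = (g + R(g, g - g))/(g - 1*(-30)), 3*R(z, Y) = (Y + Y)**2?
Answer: 8562428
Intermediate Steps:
R(z, Y) = 4*Y**2/3 (R(z, Y) = (Y + Y)**2/3 = (2*Y)**2/3 = (4*Y**2)/3 = 4*Y**2/3)
D(g) = -8 + g/(30 + g) (D(g) = -8 + (g + 4*(g - g)**2/3)/(g - 1*(-30)) = -8 + (g + (4/3)*0**2)/(g + 30) = -8 + (g + (4/3)*0)/(30 + g) = -8 + (g + 0)/(30 + g) = -8 + g/(30 + g))
(746 + 3162)*(D(-27) + 2208) = (746 + 3162)*((-240 - 7*(-27))/(30 - 27) + 2208) = 3908*((-240 + 189)/3 + 2208) = 3908*((1/3)*(-51) + 2208) = 3908*(-17 + 2208) = 3908*2191 = 8562428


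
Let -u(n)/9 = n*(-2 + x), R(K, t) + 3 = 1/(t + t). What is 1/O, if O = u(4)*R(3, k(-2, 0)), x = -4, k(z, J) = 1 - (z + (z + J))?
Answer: -5/3132 ≈ -0.0015964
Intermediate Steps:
k(z, J) = 1 - J - 2*z (k(z, J) = 1 - (z + (J + z)) = 1 - (J + 2*z) = 1 + (-J - 2*z) = 1 - J - 2*z)
R(K, t) = -3 + 1/(2*t) (R(K, t) = -3 + 1/(t + t) = -3 + 1/(2*t))
u(n) = 54*n (u(n) = -9*n*(-2 - 4) = -9*n*(-6) = -(-54)*n = 54*n)
O = -3132/5 (O = (54*4)*(-3 + 1/(2*(1 - 1*0 - 2*(-2)))) = 216*(-3 + 1/(2*(1 + 0 + 4))) = 216*(-3 + (½)/5) = 216*(-3 + (½)*(⅕)) = 216*(-3 + ⅒) = 216*(-29/10) = -3132/5 ≈ -626.40)
1/O = 1/(-3132/5) = -5/3132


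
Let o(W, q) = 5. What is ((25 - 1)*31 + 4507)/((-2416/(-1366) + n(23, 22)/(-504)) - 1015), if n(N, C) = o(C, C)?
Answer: -1807562232/348790063 ≈ -5.1824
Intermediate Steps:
n(N, C) = 5
((25 - 1)*31 + 4507)/((-2416/(-1366) + n(23, 22)/(-504)) - 1015) = ((25 - 1)*31 + 4507)/((-2416/(-1366) + 5/(-504)) - 1015) = (24*31 + 4507)/((-2416*(-1/1366) + 5*(-1/504)) - 1015) = (744 + 4507)/((1208/683 - 5/504) - 1015) = 5251/(605417/344232 - 1015) = 5251/(-348790063/344232) = 5251*(-344232/348790063) = -1807562232/348790063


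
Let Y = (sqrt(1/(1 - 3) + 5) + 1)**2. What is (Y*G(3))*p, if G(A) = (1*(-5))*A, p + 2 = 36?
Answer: -2805 - 1530*sqrt(2) ≈ -4968.8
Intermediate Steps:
p = 34 (p = -2 + 36 = 34)
G(A) = -5*A
Y = (1 + 3*sqrt(2)/2)**2 (Y = (sqrt(1/(-2) + 5) + 1)**2 = (sqrt(-1/2 + 5) + 1)**2 = (sqrt(9/2) + 1)**2 = (3*sqrt(2)/2 + 1)**2 = (1 + 3*sqrt(2)/2)**2 ≈ 9.7426)
(Y*G(3))*p = (((3 + sqrt(2))**2/2)*(-5*3))*34 = (((3 + sqrt(2))**2/2)*(-15))*34 = -15*(3 + sqrt(2))**2/2*34 = -255*(3 + sqrt(2))**2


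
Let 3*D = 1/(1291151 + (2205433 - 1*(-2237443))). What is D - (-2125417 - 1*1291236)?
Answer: 58773541654894/17202081 ≈ 3.4167e+6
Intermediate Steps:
D = 1/17202081 (D = 1/(3*(1291151 + (2205433 - 1*(-2237443)))) = 1/(3*(1291151 + (2205433 + 2237443))) = 1/(3*(1291151 + 4442876)) = (1/3)/5734027 = (1/3)*(1/5734027) = 1/17202081 ≈ 5.8133e-8)
D - (-2125417 - 1*1291236) = 1/17202081 - (-2125417 - 1*1291236) = 1/17202081 - (-2125417 - 1291236) = 1/17202081 - 1*(-3416653) = 1/17202081 + 3416653 = 58773541654894/17202081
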